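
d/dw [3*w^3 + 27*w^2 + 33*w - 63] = 9*w^2 + 54*w + 33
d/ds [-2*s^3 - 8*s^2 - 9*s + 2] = -6*s^2 - 16*s - 9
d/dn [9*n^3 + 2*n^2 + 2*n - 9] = 27*n^2 + 4*n + 2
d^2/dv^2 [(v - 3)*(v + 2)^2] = 6*v + 2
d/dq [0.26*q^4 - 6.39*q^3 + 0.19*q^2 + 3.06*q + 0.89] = 1.04*q^3 - 19.17*q^2 + 0.38*q + 3.06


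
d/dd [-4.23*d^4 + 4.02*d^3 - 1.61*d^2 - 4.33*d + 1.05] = -16.92*d^3 + 12.06*d^2 - 3.22*d - 4.33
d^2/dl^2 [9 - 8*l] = 0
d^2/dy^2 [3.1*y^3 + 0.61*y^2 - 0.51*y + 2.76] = 18.6*y + 1.22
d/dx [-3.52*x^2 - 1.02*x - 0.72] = -7.04*x - 1.02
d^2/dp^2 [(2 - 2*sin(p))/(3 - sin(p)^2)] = 2*(-4*(1 - cos(p)^2)^2 + 9*sin(p)^5 - 2*sin(p) - 3*sin(3*p)/2 - sin(5*p)/2 + 6*cos(p)^2)/(cos(p)^2 + 2)^3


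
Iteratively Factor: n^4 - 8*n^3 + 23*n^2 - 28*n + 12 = (n - 2)*(n^3 - 6*n^2 + 11*n - 6) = (n - 2)*(n - 1)*(n^2 - 5*n + 6) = (n - 2)^2*(n - 1)*(n - 3)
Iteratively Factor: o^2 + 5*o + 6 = (o + 2)*(o + 3)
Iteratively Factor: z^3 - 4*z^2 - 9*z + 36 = (z - 4)*(z^2 - 9) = (z - 4)*(z - 3)*(z + 3)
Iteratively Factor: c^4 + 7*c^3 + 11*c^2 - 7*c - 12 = (c + 1)*(c^3 + 6*c^2 + 5*c - 12) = (c + 1)*(c + 3)*(c^2 + 3*c - 4) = (c + 1)*(c + 3)*(c + 4)*(c - 1)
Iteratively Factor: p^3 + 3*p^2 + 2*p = (p + 1)*(p^2 + 2*p) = p*(p + 1)*(p + 2)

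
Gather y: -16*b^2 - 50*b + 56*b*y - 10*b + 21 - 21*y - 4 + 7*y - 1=-16*b^2 - 60*b + y*(56*b - 14) + 16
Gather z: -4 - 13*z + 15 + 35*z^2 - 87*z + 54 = 35*z^2 - 100*z + 65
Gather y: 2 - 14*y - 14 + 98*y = 84*y - 12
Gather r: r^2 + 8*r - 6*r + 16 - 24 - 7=r^2 + 2*r - 15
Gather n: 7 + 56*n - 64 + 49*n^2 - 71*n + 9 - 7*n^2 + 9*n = 42*n^2 - 6*n - 48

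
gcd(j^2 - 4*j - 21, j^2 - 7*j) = j - 7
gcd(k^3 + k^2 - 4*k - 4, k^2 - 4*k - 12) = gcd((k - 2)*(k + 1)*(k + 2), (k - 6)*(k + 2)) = k + 2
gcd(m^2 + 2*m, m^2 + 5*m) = m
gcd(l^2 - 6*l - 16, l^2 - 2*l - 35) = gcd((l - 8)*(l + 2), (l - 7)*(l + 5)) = 1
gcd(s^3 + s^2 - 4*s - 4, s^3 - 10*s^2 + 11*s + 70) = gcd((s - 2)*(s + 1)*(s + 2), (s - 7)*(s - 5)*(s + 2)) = s + 2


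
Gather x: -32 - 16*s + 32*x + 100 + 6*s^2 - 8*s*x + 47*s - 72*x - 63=6*s^2 + 31*s + x*(-8*s - 40) + 5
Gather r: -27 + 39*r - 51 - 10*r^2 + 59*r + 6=-10*r^2 + 98*r - 72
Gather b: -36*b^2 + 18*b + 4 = -36*b^2 + 18*b + 4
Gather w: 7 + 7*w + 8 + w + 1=8*w + 16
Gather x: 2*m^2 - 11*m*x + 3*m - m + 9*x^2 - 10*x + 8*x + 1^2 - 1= 2*m^2 + 2*m + 9*x^2 + x*(-11*m - 2)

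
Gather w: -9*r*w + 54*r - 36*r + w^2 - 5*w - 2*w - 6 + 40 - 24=18*r + w^2 + w*(-9*r - 7) + 10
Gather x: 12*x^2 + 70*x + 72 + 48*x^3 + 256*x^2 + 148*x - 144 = 48*x^3 + 268*x^2 + 218*x - 72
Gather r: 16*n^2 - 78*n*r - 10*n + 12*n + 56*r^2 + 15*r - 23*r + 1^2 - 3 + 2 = 16*n^2 + 2*n + 56*r^2 + r*(-78*n - 8)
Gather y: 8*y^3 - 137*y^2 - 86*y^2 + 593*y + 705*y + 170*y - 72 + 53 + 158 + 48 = 8*y^3 - 223*y^2 + 1468*y + 187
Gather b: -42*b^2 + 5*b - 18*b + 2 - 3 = -42*b^2 - 13*b - 1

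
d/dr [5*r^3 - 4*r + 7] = 15*r^2 - 4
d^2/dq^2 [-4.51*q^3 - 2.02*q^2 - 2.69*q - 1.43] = -27.06*q - 4.04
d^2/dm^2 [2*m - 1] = 0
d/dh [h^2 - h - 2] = 2*h - 1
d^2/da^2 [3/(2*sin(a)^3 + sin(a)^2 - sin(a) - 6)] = 3*((sin(a) - 9*sin(3*a) - 4*cos(2*a))*(2*sin(a)^3 + sin(a)^2 - sin(a) - 6)/2 + 2*(6*sin(a)^2 + 2*sin(a) - 1)^2*cos(a)^2)/(2*sin(a)^3 + sin(a)^2 - sin(a) - 6)^3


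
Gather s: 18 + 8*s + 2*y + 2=8*s + 2*y + 20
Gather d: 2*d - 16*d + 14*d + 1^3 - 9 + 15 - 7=0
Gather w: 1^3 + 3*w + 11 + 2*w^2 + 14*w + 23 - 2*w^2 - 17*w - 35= 0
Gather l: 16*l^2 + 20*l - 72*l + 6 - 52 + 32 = 16*l^2 - 52*l - 14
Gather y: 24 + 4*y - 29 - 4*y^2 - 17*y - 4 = -4*y^2 - 13*y - 9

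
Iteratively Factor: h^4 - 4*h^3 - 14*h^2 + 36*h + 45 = (h + 3)*(h^3 - 7*h^2 + 7*h + 15) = (h - 3)*(h + 3)*(h^2 - 4*h - 5) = (h - 5)*(h - 3)*(h + 3)*(h + 1)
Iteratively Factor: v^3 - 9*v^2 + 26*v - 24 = (v - 2)*(v^2 - 7*v + 12) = (v - 3)*(v - 2)*(v - 4)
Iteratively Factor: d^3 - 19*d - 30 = (d + 2)*(d^2 - 2*d - 15) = (d - 5)*(d + 2)*(d + 3)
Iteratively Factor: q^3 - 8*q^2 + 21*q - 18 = (q - 3)*(q^2 - 5*q + 6) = (q - 3)*(q - 2)*(q - 3)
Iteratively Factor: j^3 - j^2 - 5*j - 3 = (j + 1)*(j^2 - 2*j - 3) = (j + 1)^2*(j - 3)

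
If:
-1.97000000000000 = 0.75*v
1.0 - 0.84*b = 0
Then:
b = 1.19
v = -2.63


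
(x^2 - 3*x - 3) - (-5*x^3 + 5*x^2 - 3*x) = 5*x^3 - 4*x^2 - 3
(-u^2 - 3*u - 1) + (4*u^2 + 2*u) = 3*u^2 - u - 1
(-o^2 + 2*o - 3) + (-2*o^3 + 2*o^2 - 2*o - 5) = -2*o^3 + o^2 - 8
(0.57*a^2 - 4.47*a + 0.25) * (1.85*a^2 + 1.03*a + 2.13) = 1.0545*a^4 - 7.6824*a^3 - 2.9275*a^2 - 9.2636*a + 0.5325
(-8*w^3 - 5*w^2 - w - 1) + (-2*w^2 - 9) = -8*w^3 - 7*w^2 - w - 10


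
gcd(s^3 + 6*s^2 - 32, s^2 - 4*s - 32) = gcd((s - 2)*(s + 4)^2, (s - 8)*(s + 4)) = s + 4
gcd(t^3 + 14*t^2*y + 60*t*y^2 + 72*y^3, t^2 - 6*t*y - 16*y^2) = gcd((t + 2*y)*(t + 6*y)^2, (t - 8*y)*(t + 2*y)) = t + 2*y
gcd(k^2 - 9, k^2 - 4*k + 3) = k - 3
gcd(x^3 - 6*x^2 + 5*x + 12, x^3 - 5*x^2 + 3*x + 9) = x^2 - 2*x - 3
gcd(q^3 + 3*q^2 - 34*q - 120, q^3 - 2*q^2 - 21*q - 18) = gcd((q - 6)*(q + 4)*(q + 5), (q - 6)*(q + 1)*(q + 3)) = q - 6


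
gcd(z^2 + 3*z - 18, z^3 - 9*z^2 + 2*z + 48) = z - 3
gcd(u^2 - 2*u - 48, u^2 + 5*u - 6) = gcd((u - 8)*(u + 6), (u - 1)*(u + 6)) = u + 6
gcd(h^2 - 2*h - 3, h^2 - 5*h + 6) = h - 3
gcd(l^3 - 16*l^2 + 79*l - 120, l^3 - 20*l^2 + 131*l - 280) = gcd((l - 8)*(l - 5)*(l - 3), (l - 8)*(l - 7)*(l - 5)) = l^2 - 13*l + 40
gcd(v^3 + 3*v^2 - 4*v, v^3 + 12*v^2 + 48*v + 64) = v + 4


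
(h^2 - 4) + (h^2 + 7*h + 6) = 2*h^2 + 7*h + 2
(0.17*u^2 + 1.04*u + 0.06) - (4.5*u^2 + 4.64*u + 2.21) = -4.33*u^2 - 3.6*u - 2.15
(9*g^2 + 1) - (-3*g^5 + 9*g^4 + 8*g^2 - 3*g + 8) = 3*g^5 - 9*g^4 + g^2 + 3*g - 7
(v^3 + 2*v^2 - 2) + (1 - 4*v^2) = v^3 - 2*v^2 - 1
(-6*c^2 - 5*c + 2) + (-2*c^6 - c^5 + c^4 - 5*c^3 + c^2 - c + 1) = -2*c^6 - c^5 + c^4 - 5*c^3 - 5*c^2 - 6*c + 3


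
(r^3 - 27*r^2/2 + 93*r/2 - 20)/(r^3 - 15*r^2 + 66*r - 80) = (r - 1/2)/(r - 2)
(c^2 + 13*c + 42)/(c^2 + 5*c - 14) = (c + 6)/(c - 2)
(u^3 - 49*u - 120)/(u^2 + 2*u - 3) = (u^2 - 3*u - 40)/(u - 1)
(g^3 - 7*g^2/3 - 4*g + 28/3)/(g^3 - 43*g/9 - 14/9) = 3*(g - 2)/(3*g + 1)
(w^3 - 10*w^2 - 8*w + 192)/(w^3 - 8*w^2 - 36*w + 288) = (w + 4)/(w + 6)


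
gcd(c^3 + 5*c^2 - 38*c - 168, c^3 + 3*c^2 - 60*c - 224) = c^2 + 11*c + 28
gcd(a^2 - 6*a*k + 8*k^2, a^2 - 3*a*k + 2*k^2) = a - 2*k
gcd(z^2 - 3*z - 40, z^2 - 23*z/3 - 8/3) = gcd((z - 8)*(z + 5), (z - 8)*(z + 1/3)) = z - 8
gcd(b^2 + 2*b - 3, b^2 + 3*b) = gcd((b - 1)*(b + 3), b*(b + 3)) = b + 3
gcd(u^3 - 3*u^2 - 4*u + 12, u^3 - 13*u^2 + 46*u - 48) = u^2 - 5*u + 6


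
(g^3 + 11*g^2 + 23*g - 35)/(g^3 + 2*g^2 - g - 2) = (g^2 + 12*g + 35)/(g^2 + 3*g + 2)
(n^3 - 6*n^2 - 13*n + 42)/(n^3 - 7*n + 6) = (n - 7)/(n - 1)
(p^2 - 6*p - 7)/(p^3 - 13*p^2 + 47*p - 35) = (p + 1)/(p^2 - 6*p + 5)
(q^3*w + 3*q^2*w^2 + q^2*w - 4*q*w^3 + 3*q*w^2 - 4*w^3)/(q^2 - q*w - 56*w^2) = w*(-q^3 - 3*q^2*w - q^2 + 4*q*w^2 - 3*q*w + 4*w^2)/(-q^2 + q*w + 56*w^2)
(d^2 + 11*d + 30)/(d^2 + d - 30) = (d + 5)/(d - 5)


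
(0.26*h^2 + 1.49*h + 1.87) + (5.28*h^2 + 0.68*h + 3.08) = 5.54*h^2 + 2.17*h + 4.95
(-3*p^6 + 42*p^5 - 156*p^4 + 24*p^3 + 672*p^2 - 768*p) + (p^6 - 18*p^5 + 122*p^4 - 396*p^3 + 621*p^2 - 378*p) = -2*p^6 + 24*p^5 - 34*p^4 - 372*p^3 + 1293*p^2 - 1146*p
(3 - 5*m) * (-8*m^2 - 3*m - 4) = 40*m^3 - 9*m^2 + 11*m - 12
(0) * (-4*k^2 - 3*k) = 0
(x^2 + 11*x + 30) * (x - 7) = x^3 + 4*x^2 - 47*x - 210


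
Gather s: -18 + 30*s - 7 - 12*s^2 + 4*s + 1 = -12*s^2 + 34*s - 24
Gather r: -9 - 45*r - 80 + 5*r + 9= -40*r - 80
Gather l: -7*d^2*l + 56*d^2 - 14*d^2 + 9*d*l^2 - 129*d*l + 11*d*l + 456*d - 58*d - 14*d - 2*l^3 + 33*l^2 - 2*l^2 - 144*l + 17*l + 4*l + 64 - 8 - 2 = 42*d^2 + 384*d - 2*l^3 + l^2*(9*d + 31) + l*(-7*d^2 - 118*d - 123) + 54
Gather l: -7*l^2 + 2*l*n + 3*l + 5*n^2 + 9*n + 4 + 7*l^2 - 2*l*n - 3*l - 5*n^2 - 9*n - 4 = 0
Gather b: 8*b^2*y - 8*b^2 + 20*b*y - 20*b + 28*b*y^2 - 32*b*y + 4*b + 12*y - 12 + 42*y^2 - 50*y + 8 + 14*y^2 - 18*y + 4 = b^2*(8*y - 8) + b*(28*y^2 - 12*y - 16) + 56*y^2 - 56*y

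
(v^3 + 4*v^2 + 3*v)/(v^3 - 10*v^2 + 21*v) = (v^2 + 4*v + 3)/(v^2 - 10*v + 21)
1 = 1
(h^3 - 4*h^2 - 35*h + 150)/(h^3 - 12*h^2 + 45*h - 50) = (h + 6)/(h - 2)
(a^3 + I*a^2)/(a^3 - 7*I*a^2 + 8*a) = a/(a - 8*I)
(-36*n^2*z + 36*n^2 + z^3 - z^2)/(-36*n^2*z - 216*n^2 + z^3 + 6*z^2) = (z - 1)/(z + 6)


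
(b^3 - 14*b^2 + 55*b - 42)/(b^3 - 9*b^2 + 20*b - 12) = (b - 7)/(b - 2)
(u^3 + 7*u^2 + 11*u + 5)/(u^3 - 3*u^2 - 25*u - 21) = (u^2 + 6*u + 5)/(u^2 - 4*u - 21)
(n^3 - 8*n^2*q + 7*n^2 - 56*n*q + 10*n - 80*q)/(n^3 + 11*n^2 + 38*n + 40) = (n - 8*q)/(n + 4)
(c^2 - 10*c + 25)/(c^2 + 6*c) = (c^2 - 10*c + 25)/(c*(c + 6))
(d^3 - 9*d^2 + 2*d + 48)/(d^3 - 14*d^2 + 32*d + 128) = (d - 3)/(d - 8)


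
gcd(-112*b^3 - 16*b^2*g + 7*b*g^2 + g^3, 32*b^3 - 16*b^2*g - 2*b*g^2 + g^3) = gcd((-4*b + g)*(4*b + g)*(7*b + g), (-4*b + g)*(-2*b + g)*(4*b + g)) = 16*b^2 - g^2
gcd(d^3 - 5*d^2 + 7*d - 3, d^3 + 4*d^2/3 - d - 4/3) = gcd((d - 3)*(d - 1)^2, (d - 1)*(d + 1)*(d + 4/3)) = d - 1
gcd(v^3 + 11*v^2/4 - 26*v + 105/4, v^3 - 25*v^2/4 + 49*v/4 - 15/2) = v^2 - 17*v/4 + 15/4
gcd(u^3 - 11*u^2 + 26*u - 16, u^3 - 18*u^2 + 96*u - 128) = u^2 - 10*u + 16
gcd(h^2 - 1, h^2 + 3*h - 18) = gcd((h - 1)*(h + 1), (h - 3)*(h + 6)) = 1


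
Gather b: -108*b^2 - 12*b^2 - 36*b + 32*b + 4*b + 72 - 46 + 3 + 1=30 - 120*b^2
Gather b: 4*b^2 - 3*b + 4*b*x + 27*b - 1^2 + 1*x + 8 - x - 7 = 4*b^2 + b*(4*x + 24)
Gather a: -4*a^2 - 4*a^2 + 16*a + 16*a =-8*a^2 + 32*a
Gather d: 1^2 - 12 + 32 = 21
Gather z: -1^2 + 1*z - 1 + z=2*z - 2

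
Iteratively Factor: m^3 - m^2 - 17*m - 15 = (m + 3)*(m^2 - 4*m - 5) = (m + 1)*(m + 3)*(m - 5)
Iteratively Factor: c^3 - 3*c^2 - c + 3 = (c + 1)*(c^2 - 4*c + 3) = (c - 1)*(c + 1)*(c - 3)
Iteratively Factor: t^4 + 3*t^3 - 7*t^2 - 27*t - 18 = (t + 2)*(t^3 + t^2 - 9*t - 9) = (t - 3)*(t + 2)*(t^2 + 4*t + 3) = (t - 3)*(t + 1)*(t + 2)*(t + 3)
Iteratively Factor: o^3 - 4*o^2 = (o)*(o^2 - 4*o) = o^2*(o - 4)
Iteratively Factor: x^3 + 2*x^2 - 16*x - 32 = (x + 4)*(x^2 - 2*x - 8) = (x - 4)*(x + 4)*(x + 2)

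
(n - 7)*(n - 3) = n^2 - 10*n + 21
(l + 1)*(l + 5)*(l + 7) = l^3 + 13*l^2 + 47*l + 35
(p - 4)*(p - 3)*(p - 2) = p^3 - 9*p^2 + 26*p - 24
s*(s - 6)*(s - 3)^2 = s^4 - 12*s^3 + 45*s^2 - 54*s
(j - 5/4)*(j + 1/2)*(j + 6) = j^3 + 21*j^2/4 - 41*j/8 - 15/4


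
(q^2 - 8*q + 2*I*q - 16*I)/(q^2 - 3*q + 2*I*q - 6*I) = (q - 8)/(q - 3)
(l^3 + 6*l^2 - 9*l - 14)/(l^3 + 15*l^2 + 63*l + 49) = (l - 2)/(l + 7)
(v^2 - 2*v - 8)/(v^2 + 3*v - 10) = (v^2 - 2*v - 8)/(v^2 + 3*v - 10)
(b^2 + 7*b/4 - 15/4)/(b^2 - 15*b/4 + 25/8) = 2*(b + 3)/(2*b - 5)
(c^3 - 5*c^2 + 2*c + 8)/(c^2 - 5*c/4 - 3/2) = 4*(c^2 - 3*c - 4)/(4*c + 3)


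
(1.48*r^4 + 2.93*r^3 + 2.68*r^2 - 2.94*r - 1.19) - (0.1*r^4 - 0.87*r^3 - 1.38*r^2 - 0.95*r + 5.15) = 1.38*r^4 + 3.8*r^3 + 4.06*r^2 - 1.99*r - 6.34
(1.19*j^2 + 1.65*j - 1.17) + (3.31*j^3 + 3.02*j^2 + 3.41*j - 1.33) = 3.31*j^3 + 4.21*j^2 + 5.06*j - 2.5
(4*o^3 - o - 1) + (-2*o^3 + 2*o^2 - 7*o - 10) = 2*o^3 + 2*o^2 - 8*o - 11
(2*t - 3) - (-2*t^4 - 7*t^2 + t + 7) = 2*t^4 + 7*t^2 + t - 10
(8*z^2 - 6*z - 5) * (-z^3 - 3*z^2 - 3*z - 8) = -8*z^5 - 18*z^4 - z^3 - 31*z^2 + 63*z + 40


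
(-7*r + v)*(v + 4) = -7*r*v - 28*r + v^2 + 4*v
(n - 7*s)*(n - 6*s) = n^2 - 13*n*s + 42*s^2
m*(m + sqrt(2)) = m^2 + sqrt(2)*m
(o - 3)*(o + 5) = o^2 + 2*o - 15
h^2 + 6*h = h*(h + 6)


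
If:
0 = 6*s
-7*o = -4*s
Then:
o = 0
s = 0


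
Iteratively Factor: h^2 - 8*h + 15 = (h - 5)*(h - 3)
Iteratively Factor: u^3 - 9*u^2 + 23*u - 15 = (u - 3)*(u^2 - 6*u + 5) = (u - 3)*(u - 1)*(u - 5)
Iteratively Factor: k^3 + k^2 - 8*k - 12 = (k + 2)*(k^2 - k - 6) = (k - 3)*(k + 2)*(k + 2)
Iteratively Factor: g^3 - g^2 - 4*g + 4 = (g - 1)*(g^2 - 4) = (g - 1)*(g + 2)*(g - 2)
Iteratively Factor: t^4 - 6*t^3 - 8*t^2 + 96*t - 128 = (t + 4)*(t^3 - 10*t^2 + 32*t - 32) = (t - 4)*(t + 4)*(t^2 - 6*t + 8) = (t - 4)*(t - 2)*(t + 4)*(t - 4)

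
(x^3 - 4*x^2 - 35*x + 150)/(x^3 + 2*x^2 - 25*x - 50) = (x^2 + x - 30)/(x^2 + 7*x + 10)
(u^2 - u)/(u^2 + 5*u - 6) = u/(u + 6)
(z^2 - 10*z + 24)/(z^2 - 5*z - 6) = (z - 4)/(z + 1)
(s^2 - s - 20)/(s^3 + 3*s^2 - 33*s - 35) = (s + 4)/(s^2 + 8*s + 7)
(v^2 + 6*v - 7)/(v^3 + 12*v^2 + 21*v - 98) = (v - 1)/(v^2 + 5*v - 14)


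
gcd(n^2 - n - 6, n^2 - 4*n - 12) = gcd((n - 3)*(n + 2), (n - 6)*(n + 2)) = n + 2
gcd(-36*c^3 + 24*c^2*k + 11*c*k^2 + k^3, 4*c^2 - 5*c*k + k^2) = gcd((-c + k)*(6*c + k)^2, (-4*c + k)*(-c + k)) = c - k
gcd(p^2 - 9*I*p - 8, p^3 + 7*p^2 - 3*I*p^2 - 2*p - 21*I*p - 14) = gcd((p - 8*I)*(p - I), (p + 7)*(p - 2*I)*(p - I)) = p - I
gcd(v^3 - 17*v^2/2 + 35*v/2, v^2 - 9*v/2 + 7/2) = v - 7/2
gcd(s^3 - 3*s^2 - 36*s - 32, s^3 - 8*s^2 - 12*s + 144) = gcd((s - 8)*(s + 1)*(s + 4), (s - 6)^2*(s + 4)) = s + 4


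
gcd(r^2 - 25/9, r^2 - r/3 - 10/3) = r + 5/3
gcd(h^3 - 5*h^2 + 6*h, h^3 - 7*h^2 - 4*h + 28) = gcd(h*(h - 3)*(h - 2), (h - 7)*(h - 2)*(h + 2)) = h - 2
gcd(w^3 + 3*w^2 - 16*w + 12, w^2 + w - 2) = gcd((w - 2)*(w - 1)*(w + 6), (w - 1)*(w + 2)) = w - 1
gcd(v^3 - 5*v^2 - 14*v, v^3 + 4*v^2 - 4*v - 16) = v + 2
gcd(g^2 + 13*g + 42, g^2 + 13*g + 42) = g^2 + 13*g + 42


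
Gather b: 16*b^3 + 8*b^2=16*b^3 + 8*b^2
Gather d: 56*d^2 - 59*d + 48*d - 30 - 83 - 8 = 56*d^2 - 11*d - 121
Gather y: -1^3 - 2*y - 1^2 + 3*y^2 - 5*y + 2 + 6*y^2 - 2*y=9*y^2 - 9*y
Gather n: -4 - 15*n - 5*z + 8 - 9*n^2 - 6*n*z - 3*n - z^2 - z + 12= -9*n^2 + n*(-6*z - 18) - z^2 - 6*z + 16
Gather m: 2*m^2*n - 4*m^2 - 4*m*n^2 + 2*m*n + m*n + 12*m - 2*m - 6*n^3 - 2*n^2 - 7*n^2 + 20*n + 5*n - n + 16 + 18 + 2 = m^2*(2*n - 4) + m*(-4*n^2 + 3*n + 10) - 6*n^3 - 9*n^2 + 24*n + 36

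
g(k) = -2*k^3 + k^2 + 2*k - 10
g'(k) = -6*k^2 + 2*k + 2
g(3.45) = -73.32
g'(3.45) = -62.52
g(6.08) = -410.39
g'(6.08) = -207.64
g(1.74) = -14.03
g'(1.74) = -12.69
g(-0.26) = -10.42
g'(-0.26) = 1.07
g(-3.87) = 113.16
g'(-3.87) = -95.60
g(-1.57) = -2.94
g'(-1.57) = -15.93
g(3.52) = -77.80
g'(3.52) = -65.30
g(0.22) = -9.53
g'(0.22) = 2.15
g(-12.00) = 3566.00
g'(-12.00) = -886.00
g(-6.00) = 446.00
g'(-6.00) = -226.00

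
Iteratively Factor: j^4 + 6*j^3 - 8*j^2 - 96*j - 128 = (j - 4)*(j^3 + 10*j^2 + 32*j + 32) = (j - 4)*(j + 4)*(j^2 + 6*j + 8) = (j - 4)*(j + 4)^2*(j + 2)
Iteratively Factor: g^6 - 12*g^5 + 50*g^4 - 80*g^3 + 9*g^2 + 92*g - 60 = (g - 2)*(g^5 - 10*g^4 + 30*g^3 - 20*g^2 - 31*g + 30) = (g - 3)*(g - 2)*(g^4 - 7*g^3 + 9*g^2 + 7*g - 10) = (g - 3)*(g - 2)*(g + 1)*(g^3 - 8*g^2 + 17*g - 10) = (g - 3)*(g - 2)^2*(g + 1)*(g^2 - 6*g + 5) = (g - 3)*(g - 2)^2*(g - 1)*(g + 1)*(g - 5)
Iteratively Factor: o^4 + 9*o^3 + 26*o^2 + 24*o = (o + 4)*(o^3 + 5*o^2 + 6*o) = (o + 2)*(o + 4)*(o^2 + 3*o) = o*(o + 2)*(o + 4)*(o + 3)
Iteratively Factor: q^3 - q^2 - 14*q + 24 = (q - 2)*(q^2 + q - 12) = (q - 3)*(q - 2)*(q + 4)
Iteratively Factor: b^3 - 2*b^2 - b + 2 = (b + 1)*(b^2 - 3*b + 2) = (b - 2)*(b + 1)*(b - 1)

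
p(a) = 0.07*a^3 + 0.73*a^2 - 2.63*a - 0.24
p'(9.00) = 27.52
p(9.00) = 86.25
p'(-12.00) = 10.09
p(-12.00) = 15.48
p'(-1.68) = -4.49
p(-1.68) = 5.91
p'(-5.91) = -3.92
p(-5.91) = 26.35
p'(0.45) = -1.93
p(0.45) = -1.27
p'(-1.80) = -4.58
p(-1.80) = 6.45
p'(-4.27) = -5.04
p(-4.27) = 18.85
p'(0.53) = -1.80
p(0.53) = -1.42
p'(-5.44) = -4.36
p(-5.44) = 24.40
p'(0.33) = -2.13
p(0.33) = -1.03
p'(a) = 0.21*a^2 + 1.46*a - 2.63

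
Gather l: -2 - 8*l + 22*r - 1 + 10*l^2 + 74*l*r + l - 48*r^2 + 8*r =10*l^2 + l*(74*r - 7) - 48*r^2 + 30*r - 3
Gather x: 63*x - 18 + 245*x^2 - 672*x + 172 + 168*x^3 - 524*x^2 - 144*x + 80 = 168*x^3 - 279*x^2 - 753*x + 234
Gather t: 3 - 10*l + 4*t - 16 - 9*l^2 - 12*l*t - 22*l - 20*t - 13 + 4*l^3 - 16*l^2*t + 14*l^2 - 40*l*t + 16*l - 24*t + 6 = 4*l^3 + 5*l^2 - 16*l + t*(-16*l^2 - 52*l - 40) - 20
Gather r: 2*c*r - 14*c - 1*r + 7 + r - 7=2*c*r - 14*c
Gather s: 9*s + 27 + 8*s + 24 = 17*s + 51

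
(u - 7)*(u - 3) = u^2 - 10*u + 21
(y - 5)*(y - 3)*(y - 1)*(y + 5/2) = y^4 - 13*y^3/2 + y^2/2 + 85*y/2 - 75/2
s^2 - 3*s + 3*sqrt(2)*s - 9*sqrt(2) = (s - 3)*(s + 3*sqrt(2))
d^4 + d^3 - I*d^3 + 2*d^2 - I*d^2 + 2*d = d*(d + 1)*(d - 2*I)*(d + I)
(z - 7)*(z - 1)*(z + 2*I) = z^3 - 8*z^2 + 2*I*z^2 + 7*z - 16*I*z + 14*I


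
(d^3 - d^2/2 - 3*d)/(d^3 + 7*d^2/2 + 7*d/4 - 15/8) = 4*d*(d - 2)/(4*d^2 + 8*d - 5)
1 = 1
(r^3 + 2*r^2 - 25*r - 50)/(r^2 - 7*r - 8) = (-r^3 - 2*r^2 + 25*r + 50)/(-r^2 + 7*r + 8)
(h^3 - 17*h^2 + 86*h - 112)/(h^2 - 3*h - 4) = (-h^3 + 17*h^2 - 86*h + 112)/(-h^2 + 3*h + 4)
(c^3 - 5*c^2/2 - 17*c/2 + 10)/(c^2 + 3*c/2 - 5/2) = c - 4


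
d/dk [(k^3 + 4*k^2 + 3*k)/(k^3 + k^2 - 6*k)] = -3/(k^2 - 4*k + 4)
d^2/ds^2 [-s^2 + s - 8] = -2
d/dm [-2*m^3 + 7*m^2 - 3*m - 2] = -6*m^2 + 14*m - 3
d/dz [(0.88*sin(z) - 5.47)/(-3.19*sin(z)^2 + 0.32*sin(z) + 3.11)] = (2.8072*sin(z)^2 - 34.8986*sin(z) + 4.4872)*cos(z)/(10.1761*sin(z)^4 - 2.0416*sin(z)^3 - 19.7394*sin(z)^2 + 1.9904*sin(z) + 9.6721)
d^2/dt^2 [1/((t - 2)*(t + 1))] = 2*((t - 2)^2 + (t - 2)*(t + 1) + (t + 1)^2)/((t - 2)^3*(t + 1)^3)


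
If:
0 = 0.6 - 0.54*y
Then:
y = 1.11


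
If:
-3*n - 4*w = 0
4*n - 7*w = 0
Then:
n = 0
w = 0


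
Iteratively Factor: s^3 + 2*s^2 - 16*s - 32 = (s - 4)*(s^2 + 6*s + 8) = (s - 4)*(s + 2)*(s + 4)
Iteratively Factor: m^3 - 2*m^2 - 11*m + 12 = (m - 1)*(m^2 - m - 12) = (m - 1)*(m + 3)*(m - 4)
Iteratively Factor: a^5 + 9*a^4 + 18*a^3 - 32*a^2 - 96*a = (a + 3)*(a^4 + 6*a^3 - 32*a) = a*(a + 3)*(a^3 + 6*a^2 - 32) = a*(a + 3)*(a + 4)*(a^2 + 2*a - 8) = a*(a - 2)*(a + 3)*(a + 4)*(a + 4)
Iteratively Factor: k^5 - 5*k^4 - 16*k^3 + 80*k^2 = (k + 4)*(k^4 - 9*k^3 + 20*k^2) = (k - 4)*(k + 4)*(k^3 - 5*k^2) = k*(k - 4)*(k + 4)*(k^2 - 5*k) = k^2*(k - 4)*(k + 4)*(k - 5)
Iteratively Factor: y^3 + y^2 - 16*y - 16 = (y - 4)*(y^2 + 5*y + 4) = (y - 4)*(y + 1)*(y + 4)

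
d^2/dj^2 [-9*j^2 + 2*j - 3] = -18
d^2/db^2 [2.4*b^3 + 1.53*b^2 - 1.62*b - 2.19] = 14.4*b + 3.06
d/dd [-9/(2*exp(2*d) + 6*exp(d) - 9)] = (36*exp(d) + 54)*exp(d)/(2*exp(2*d) + 6*exp(d) - 9)^2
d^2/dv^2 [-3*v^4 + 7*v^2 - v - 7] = 14 - 36*v^2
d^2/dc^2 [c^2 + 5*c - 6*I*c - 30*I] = 2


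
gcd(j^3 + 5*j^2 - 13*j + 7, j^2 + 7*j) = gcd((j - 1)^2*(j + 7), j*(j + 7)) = j + 7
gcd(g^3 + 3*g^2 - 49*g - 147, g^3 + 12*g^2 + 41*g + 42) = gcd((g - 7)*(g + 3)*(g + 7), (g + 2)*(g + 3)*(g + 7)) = g^2 + 10*g + 21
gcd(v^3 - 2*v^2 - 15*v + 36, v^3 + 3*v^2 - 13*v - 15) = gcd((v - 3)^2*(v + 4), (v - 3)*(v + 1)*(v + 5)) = v - 3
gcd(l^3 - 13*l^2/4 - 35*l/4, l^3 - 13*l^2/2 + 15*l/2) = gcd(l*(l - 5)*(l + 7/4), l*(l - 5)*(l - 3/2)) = l^2 - 5*l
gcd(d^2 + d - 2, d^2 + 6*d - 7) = d - 1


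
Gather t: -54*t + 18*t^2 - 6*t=18*t^2 - 60*t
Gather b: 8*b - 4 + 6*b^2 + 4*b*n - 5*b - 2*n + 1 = 6*b^2 + b*(4*n + 3) - 2*n - 3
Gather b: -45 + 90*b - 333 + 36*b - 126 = 126*b - 504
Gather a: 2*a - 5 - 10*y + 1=2*a - 10*y - 4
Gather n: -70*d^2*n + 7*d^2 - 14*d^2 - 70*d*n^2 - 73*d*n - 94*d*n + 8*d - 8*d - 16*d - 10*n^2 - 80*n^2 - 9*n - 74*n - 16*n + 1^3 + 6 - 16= -7*d^2 - 16*d + n^2*(-70*d - 90) + n*(-70*d^2 - 167*d - 99) - 9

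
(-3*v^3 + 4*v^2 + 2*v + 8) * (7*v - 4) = -21*v^4 + 40*v^3 - 2*v^2 + 48*v - 32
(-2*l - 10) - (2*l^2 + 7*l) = -2*l^2 - 9*l - 10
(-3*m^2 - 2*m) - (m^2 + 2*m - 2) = -4*m^2 - 4*m + 2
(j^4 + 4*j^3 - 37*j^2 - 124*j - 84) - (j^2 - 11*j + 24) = j^4 + 4*j^3 - 38*j^2 - 113*j - 108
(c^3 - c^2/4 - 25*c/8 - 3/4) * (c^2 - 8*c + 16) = c^5 - 33*c^4/4 + 119*c^3/8 + 81*c^2/4 - 44*c - 12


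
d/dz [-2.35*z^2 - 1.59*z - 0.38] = -4.7*z - 1.59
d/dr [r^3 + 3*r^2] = 3*r*(r + 2)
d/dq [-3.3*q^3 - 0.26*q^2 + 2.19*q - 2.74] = -9.9*q^2 - 0.52*q + 2.19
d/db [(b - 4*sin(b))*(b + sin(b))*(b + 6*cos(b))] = -(b - 4*sin(b))*(b + sin(b))*(6*sin(b) - 1) + (b - 4*sin(b))*(b + 6*cos(b))*(cos(b) + 1) - (b + sin(b))*(b + 6*cos(b))*(4*cos(b) - 1)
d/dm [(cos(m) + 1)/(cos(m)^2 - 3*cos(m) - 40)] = (cos(m)^2 + 2*cos(m) + 37)*sin(m)/(sin(m)^2 + 3*cos(m) + 39)^2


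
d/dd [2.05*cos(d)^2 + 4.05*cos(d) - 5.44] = -(4.1*cos(d) + 4.05)*sin(d)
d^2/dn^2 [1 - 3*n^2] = -6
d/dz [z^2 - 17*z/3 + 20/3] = 2*z - 17/3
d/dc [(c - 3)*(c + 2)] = 2*c - 1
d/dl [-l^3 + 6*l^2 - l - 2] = -3*l^2 + 12*l - 1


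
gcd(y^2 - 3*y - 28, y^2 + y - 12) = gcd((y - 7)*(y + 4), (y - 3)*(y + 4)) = y + 4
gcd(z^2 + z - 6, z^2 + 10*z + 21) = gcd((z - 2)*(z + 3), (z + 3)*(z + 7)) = z + 3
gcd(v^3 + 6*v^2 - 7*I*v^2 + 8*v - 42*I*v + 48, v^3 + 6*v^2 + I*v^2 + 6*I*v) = v^2 + v*(6 + I) + 6*I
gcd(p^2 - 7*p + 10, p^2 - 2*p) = p - 2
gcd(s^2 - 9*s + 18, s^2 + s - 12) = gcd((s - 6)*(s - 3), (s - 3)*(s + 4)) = s - 3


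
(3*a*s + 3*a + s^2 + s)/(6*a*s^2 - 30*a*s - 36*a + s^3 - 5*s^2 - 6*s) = (3*a + s)/(6*a*s - 36*a + s^2 - 6*s)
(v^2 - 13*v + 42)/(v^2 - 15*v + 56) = (v - 6)/(v - 8)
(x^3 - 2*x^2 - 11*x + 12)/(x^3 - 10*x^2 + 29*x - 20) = (x + 3)/(x - 5)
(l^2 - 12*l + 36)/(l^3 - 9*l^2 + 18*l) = (l - 6)/(l*(l - 3))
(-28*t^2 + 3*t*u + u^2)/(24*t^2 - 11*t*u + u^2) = (-28*t^2 + 3*t*u + u^2)/(24*t^2 - 11*t*u + u^2)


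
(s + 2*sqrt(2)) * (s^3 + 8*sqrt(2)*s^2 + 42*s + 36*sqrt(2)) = s^4 + 10*sqrt(2)*s^3 + 74*s^2 + 120*sqrt(2)*s + 144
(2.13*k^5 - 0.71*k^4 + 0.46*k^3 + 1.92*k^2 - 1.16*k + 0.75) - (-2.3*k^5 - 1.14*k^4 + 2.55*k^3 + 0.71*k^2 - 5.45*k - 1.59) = 4.43*k^5 + 0.43*k^4 - 2.09*k^3 + 1.21*k^2 + 4.29*k + 2.34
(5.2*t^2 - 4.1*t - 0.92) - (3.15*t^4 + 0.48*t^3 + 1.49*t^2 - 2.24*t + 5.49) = -3.15*t^4 - 0.48*t^3 + 3.71*t^2 - 1.86*t - 6.41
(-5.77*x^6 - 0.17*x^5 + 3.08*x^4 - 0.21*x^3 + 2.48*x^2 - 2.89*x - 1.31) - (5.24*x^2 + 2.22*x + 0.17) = -5.77*x^6 - 0.17*x^5 + 3.08*x^4 - 0.21*x^3 - 2.76*x^2 - 5.11*x - 1.48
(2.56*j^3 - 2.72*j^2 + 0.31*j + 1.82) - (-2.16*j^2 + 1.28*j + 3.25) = 2.56*j^3 - 0.56*j^2 - 0.97*j - 1.43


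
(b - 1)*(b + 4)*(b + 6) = b^3 + 9*b^2 + 14*b - 24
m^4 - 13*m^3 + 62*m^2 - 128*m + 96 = (m - 4)^2*(m - 3)*(m - 2)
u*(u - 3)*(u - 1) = u^3 - 4*u^2 + 3*u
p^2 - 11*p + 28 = (p - 7)*(p - 4)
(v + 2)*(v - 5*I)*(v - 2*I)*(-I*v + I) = -I*v^4 - 7*v^3 - I*v^3 - 7*v^2 + 12*I*v^2 + 14*v + 10*I*v - 20*I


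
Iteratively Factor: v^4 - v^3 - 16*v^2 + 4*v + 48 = (v - 4)*(v^3 + 3*v^2 - 4*v - 12) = (v - 4)*(v + 2)*(v^2 + v - 6) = (v - 4)*(v + 2)*(v + 3)*(v - 2)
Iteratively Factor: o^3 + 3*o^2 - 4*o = (o + 4)*(o^2 - o) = (o - 1)*(o + 4)*(o)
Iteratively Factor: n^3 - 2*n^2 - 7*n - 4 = (n + 1)*(n^2 - 3*n - 4) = (n - 4)*(n + 1)*(n + 1)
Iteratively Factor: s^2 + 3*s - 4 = (s + 4)*(s - 1)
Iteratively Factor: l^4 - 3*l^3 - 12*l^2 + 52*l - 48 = (l - 2)*(l^3 - l^2 - 14*l + 24) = (l - 2)*(l + 4)*(l^2 - 5*l + 6) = (l - 2)^2*(l + 4)*(l - 3)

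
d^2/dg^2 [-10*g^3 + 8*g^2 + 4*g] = 16 - 60*g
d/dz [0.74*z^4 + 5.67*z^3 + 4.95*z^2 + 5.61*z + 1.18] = 2.96*z^3 + 17.01*z^2 + 9.9*z + 5.61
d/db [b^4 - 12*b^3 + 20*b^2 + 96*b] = 4*b^3 - 36*b^2 + 40*b + 96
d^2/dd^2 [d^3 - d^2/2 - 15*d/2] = 6*d - 1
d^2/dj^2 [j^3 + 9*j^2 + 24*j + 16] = 6*j + 18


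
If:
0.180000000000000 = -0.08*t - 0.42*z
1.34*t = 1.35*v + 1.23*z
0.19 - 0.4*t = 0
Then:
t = 0.48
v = 0.94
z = -0.52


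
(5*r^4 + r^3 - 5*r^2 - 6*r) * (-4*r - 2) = -20*r^5 - 14*r^4 + 18*r^3 + 34*r^2 + 12*r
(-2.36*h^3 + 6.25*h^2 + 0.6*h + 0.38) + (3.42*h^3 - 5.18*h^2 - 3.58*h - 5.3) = 1.06*h^3 + 1.07*h^2 - 2.98*h - 4.92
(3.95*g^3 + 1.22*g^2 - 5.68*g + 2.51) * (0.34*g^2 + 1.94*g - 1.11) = 1.343*g^5 + 8.0778*g^4 - 3.9489*g^3 - 11.52*g^2 + 11.1742*g - 2.7861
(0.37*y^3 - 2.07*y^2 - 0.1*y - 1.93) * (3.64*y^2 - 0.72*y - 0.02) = 1.3468*y^5 - 7.8012*y^4 + 1.119*y^3 - 6.9118*y^2 + 1.3916*y + 0.0386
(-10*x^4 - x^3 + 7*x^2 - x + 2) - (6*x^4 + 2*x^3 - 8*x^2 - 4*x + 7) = -16*x^4 - 3*x^3 + 15*x^2 + 3*x - 5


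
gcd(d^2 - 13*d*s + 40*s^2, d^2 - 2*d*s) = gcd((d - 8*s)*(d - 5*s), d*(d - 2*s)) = 1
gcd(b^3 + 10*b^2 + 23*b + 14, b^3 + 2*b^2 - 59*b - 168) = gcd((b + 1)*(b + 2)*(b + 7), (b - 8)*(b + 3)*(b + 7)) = b + 7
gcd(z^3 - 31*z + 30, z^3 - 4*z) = 1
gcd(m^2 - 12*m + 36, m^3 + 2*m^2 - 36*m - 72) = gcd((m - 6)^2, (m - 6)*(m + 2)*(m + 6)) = m - 6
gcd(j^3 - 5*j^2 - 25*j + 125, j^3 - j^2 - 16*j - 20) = j - 5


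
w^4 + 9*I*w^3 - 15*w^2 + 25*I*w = w*(w - I)*(w + 5*I)^2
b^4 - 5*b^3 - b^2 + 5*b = b*(b - 5)*(b - 1)*(b + 1)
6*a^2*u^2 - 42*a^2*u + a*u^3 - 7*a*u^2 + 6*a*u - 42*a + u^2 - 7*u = (6*a + u)*(u - 7)*(a*u + 1)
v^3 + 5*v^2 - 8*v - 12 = (v - 2)*(v + 1)*(v + 6)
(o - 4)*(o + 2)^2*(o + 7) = o^4 + 7*o^3 - 12*o^2 - 100*o - 112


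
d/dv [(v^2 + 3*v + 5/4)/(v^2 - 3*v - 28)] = 3*(-8*v^2 - 78*v - 107)/(4*(v^4 - 6*v^3 - 47*v^2 + 168*v + 784))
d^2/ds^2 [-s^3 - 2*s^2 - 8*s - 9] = -6*s - 4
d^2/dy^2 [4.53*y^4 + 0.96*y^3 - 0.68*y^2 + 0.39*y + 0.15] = 54.36*y^2 + 5.76*y - 1.36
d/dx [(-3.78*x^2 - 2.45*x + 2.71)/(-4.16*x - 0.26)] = (15.7248*x^2 + 1.9656*x + 11.9106)/(17.3056*x^2 + 2.1632*x + 0.0676)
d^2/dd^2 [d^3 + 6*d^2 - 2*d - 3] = 6*d + 12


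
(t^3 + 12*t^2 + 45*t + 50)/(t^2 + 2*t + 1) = (t^3 + 12*t^2 + 45*t + 50)/(t^2 + 2*t + 1)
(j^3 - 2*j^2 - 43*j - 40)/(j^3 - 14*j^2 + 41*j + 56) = (j + 5)/(j - 7)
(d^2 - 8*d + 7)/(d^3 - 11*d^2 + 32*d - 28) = (d - 1)/(d^2 - 4*d + 4)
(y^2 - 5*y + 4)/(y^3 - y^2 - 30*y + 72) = (y - 1)/(y^2 + 3*y - 18)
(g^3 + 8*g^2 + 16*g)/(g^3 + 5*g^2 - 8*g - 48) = g/(g - 3)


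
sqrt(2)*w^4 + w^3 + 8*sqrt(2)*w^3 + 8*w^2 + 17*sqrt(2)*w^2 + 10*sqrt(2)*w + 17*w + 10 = (w + 1)*(w + 2)*(w + 5)*(sqrt(2)*w + 1)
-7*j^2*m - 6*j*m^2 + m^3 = m*(-7*j + m)*(j + m)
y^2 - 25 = (y - 5)*(y + 5)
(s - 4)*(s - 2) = s^2 - 6*s + 8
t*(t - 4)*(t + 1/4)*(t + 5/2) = t^4 - 5*t^3/4 - 83*t^2/8 - 5*t/2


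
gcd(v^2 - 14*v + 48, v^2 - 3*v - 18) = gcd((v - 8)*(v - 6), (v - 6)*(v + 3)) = v - 6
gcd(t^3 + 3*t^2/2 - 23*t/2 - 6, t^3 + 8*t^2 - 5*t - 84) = t^2 + t - 12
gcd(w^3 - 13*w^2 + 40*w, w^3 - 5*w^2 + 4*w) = w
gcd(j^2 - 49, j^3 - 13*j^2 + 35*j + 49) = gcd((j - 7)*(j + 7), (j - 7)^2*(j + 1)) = j - 7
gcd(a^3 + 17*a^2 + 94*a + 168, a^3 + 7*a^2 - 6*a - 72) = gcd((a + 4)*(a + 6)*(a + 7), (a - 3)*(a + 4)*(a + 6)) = a^2 + 10*a + 24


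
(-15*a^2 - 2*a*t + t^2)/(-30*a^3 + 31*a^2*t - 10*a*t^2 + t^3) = (3*a + t)/(6*a^2 - 5*a*t + t^2)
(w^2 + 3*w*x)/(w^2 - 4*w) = (w + 3*x)/(w - 4)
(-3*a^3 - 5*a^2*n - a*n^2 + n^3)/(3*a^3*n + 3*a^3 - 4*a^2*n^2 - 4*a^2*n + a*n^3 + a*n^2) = (-a^2 - 2*a*n - n^2)/(a*(a*n + a - n^2 - n))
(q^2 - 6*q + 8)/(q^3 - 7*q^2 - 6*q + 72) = (q - 2)/(q^2 - 3*q - 18)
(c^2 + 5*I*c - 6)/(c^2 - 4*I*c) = (c^2 + 5*I*c - 6)/(c*(c - 4*I))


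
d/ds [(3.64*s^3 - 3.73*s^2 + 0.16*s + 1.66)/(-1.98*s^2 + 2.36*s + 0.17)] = (-7.2072*s^4 + 17.1808*s^3 - 6.6296*s^2 + 5.3054*s - 3.8904)/(3.9204*s^4 - 9.3456*s^3 + 4.8964*s^2 + 0.8024*s + 0.0289)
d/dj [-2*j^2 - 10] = -4*j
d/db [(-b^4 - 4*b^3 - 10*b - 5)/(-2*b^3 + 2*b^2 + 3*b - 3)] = (2*b^6 - 4*b^5 - 17*b^4 - 52*b^3 + 26*b^2 + 20*b + 45)/(4*b^6 - 8*b^5 - 8*b^4 + 24*b^3 - 3*b^2 - 18*b + 9)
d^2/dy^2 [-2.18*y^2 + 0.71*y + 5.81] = -4.36000000000000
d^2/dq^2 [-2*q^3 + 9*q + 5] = -12*q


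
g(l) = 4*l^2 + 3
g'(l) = 8*l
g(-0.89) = 6.17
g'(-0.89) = -7.12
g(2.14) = 21.32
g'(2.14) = 17.12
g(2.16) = 21.66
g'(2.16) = 17.28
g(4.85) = 97.09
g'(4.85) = 38.80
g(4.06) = 68.93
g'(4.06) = 32.48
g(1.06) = 7.49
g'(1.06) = 8.48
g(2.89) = 36.41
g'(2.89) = 23.12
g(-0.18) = 3.13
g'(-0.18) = -1.44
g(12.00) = 579.00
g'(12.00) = 96.00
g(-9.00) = 327.00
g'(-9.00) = -72.00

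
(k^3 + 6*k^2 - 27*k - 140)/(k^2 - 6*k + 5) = (k^2 + 11*k + 28)/(k - 1)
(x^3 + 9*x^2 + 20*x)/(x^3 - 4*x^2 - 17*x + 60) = x*(x + 5)/(x^2 - 8*x + 15)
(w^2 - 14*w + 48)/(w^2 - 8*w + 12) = (w - 8)/(w - 2)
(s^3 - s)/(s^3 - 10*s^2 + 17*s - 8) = s*(s + 1)/(s^2 - 9*s + 8)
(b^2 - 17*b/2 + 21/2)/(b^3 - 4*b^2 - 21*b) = (b - 3/2)/(b*(b + 3))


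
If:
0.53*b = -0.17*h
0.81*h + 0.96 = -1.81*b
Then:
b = 1.34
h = -4.18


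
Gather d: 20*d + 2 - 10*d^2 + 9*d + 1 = -10*d^2 + 29*d + 3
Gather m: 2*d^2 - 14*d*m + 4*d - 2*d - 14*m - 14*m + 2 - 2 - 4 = 2*d^2 + 2*d + m*(-14*d - 28) - 4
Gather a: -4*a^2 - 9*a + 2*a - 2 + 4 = -4*a^2 - 7*a + 2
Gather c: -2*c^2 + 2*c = -2*c^2 + 2*c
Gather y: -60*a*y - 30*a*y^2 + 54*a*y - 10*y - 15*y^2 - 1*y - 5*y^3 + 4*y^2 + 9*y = -5*y^3 + y^2*(-30*a - 11) + y*(-6*a - 2)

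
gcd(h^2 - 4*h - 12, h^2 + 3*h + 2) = h + 2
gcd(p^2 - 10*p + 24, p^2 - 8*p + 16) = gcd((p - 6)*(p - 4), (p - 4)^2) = p - 4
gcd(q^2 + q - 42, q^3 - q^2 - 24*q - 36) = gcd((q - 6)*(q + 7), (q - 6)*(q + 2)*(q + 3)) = q - 6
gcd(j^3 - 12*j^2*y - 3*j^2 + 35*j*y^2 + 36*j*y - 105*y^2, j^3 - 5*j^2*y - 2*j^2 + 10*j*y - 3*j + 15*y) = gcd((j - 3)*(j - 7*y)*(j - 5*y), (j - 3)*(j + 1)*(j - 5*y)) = -j^2 + 5*j*y + 3*j - 15*y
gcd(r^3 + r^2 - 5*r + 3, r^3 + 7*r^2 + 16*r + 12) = r + 3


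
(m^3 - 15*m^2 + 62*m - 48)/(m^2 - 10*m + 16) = (m^2 - 7*m + 6)/(m - 2)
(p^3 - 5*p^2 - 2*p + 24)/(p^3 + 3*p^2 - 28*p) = (p^2 - p - 6)/(p*(p + 7))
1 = 1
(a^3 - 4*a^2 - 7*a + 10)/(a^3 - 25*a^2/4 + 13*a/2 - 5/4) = 4*(a + 2)/(4*a - 1)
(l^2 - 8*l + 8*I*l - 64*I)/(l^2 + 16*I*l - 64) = (l - 8)/(l + 8*I)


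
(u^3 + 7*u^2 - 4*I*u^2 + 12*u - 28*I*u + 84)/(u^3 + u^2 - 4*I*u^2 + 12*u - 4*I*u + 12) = (u + 7)/(u + 1)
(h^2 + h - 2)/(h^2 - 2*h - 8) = (h - 1)/(h - 4)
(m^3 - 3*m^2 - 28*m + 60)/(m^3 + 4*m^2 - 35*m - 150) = (m - 2)/(m + 5)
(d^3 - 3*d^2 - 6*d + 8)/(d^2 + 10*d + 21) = (d^3 - 3*d^2 - 6*d + 8)/(d^2 + 10*d + 21)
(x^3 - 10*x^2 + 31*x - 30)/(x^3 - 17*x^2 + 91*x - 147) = (x^2 - 7*x + 10)/(x^2 - 14*x + 49)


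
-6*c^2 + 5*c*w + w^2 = (-c + w)*(6*c + w)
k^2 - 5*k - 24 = (k - 8)*(k + 3)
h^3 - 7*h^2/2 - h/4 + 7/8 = (h - 7/2)*(h - 1/2)*(h + 1/2)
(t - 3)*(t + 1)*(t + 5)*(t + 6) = t^4 + 9*t^3 + 5*t^2 - 93*t - 90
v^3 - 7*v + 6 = (v - 2)*(v - 1)*(v + 3)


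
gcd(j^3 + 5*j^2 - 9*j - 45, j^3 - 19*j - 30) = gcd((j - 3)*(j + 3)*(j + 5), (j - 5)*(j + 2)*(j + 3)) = j + 3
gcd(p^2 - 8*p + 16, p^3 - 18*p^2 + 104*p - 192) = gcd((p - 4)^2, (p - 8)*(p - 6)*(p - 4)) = p - 4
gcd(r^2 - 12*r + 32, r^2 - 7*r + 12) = r - 4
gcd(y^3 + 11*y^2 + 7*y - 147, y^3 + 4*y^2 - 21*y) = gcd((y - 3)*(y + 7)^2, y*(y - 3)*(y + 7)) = y^2 + 4*y - 21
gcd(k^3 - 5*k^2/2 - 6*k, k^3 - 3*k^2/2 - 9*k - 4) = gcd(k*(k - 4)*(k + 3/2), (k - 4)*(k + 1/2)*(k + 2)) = k - 4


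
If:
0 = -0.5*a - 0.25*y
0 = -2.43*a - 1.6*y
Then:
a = 0.00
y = 0.00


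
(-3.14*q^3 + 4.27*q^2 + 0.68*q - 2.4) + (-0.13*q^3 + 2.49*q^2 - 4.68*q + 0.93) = -3.27*q^3 + 6.76*q^2 - 4.0*q - 1.47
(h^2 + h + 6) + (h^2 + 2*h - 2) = 2*h^2 + 3*h + 4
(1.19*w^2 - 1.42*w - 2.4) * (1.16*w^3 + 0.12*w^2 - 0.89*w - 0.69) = 1.3804*w^5 - 1.5044*w^4 - 4.0135*w^3 + 0.1547*w^2 + 3.1158*w + 1.656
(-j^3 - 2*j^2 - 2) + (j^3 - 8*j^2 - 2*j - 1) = -10*j^2 - 2*j - 3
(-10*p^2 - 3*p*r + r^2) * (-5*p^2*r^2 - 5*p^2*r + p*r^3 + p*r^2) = 50*p^4*r^2 + 50*p^4*r + 5*p^3*r^3 + 5*p^3*r^2 - 8*p^2*r^4 - 8*p^2*r^3 + p*r^5 + p*r^4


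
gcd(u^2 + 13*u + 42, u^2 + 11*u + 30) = u + 6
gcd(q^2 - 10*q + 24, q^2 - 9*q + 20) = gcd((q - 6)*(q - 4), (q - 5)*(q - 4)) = q - 4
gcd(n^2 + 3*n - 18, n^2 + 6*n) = n + 6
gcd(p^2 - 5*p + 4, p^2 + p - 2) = p - 1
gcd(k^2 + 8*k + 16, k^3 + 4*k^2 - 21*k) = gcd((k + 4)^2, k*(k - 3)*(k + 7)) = 1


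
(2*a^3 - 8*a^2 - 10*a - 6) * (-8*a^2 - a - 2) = -16*a^5 + 62*a^4 + 84*a^3 + 74*a^2 + 26*a + 12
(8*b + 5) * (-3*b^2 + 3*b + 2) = -24*b^3 + 9*b^2 + 31*b + 10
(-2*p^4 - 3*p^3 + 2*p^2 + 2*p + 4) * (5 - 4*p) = 8*p^5 + 2*p^4 - 23*p^3 + 2*p^2 - 6*p + 20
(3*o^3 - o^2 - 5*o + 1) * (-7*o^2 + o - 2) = -21*o^5 + 10*o^4 + 28*o^3 - 10*o^2 + 11*o - 2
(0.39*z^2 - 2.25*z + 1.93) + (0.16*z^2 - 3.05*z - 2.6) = 0.55*z^2 - 5.3*z - 0.67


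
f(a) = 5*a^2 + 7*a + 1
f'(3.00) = 37.00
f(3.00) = 67.00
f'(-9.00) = -83.00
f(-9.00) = 343.00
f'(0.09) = 7.90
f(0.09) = 1.67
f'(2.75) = 34.50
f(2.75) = 58.06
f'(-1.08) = -3.80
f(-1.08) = -0.73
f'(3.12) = 38.20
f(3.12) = 71.51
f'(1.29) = 19.90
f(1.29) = 18.35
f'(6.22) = 69.20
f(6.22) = 237.98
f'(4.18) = 48.80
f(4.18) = 117.62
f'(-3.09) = -23.90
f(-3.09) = 27.11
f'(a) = 10*a + 7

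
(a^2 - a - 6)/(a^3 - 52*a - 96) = (a - 3)/(a^2 - 2*a - 48)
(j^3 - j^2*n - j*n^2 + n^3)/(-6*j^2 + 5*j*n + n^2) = (-j^2 + n^2)/(6*j + n)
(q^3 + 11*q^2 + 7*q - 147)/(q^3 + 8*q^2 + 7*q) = (q^2 + 4*q - 21)/(q*(q + 1))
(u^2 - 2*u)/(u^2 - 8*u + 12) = u/(u - 6)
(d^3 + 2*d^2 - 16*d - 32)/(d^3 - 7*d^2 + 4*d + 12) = (d^3 + 2*d^2 - 16*d - 32)/(d^3 - 7*d^2 + 4*d + 12)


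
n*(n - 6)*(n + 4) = n^3 - 2*n^2 - 24*n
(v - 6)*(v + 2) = v^2 - 4*v - 12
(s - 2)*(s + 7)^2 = s^3 + 12*s^2 + 21*s - 98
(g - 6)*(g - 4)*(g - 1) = g^3 - 11*g^2 + 34*g - 24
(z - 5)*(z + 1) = z^2 - 4*z - 5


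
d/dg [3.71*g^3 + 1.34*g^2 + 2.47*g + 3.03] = 11.13*g^2 + 2.68*g + 2.47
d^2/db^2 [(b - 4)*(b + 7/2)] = 2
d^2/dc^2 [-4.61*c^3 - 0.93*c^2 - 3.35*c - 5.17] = -27.66*c - 1.86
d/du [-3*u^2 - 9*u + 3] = -6*u - 9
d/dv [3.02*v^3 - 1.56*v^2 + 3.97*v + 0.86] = 9.06*v^2 - 3.12*v + 3.97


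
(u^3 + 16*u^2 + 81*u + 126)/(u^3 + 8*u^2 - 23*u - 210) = (u + 3)/(u - 5)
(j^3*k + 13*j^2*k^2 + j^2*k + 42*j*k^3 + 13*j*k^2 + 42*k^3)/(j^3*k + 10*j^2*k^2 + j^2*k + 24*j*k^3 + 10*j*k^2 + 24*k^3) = (j + 7*k)/(j + 4*k)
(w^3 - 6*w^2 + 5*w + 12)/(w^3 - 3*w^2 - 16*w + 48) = (w + 1)/(w + 4)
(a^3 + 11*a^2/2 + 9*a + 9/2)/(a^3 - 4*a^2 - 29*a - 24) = (a + 3/2)/(a - 8)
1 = 1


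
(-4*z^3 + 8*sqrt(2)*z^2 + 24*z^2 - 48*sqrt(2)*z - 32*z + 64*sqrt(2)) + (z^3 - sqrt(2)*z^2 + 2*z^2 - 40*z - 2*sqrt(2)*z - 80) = -3*z^3 + 7*sqrt(2)*z^2 + 26*z^2 - 72*z - 50*sqrt(2)*z - 80 + 64*sqrt(2)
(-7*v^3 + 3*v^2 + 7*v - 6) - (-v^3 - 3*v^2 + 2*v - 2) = -6*v^3 + 6*v^2 + 5*v - 4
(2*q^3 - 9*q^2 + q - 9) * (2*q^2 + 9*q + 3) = 4*q^5 - 73*q^3 - 36*q^2 - 78*q - 27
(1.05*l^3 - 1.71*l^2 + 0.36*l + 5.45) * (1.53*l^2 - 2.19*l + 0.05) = 1.6065*l^5 - 4.9158*l^4 + 4.3482*l^3 + 7.4646*l^2 - 11.9175*l + 0.2725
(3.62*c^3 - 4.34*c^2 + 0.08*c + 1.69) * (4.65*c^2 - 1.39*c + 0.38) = 16.833*c^5 - 25.2128*c^4 + 7.7802*c^3 + 6.0981*c^2 - 2.3187*c + 0.6422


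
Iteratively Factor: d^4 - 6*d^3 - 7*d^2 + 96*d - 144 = (d - 3)*(d^3 - 3*d^2 - 16*d + 48) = (d - 3)^2*(d^2 - 16) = (d - 4)*(d - 3)^2*(d + 4)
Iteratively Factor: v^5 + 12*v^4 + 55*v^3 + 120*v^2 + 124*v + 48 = (v + 3)*(v^4 + 9*v^3 + 28*v^2 + 36*v + 16) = (v + 2)*(v + 3)*(v^3 + 7*v^2 + 14*v + 8) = (v + 2)*(v + 3)*(v + 4)*(v^2 + 3*v + 2) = (v + 2)^2*(v + 3)*(v + 4)*(v + 1)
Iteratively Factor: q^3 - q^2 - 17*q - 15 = (q + 3)*(q^2 - 4*q - 5) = (q - 5)*(q + 3)*(q + 1)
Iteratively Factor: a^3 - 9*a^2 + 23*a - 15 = (a - 5)*(a^2 - 4*a + 3) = (a - 5)*(a - 1)*(a - 3)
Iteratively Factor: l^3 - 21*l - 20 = (l + 1)*(l^2 - l - 20) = (l + 1)*(l + 4)*(l - 5)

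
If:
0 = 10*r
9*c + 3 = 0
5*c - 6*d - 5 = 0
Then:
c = -1/3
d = -10/9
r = 0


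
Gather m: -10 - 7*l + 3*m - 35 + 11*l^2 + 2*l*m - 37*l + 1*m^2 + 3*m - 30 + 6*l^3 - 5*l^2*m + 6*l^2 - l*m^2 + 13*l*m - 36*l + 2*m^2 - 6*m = 6*l^3 + 17*l^2 - 80*l + m^2*(3 - l) + m*(-5*l^2 + 15*l) - 75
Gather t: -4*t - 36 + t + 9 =-3*t - 27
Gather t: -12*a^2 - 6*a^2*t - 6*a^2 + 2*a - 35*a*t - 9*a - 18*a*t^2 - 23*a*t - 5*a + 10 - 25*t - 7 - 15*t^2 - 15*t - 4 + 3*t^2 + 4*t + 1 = -18*a^2 - 12*a + t^2*(-18*a - 12) + t*(-6*a^2 - 58*a - 36)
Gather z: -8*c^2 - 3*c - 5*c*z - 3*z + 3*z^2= -8*c^2 - 3*c + 3*z^2 + z*(-5*c - 3)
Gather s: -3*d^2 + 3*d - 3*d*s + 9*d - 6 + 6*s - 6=-3*d^2 + 12*d + s*(6 - 3*d) - 12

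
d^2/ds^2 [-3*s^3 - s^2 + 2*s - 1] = -18*s - 2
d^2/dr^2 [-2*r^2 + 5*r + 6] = -4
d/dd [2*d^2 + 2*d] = 4*d + 2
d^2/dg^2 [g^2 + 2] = 2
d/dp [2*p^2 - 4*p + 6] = 4*p - 4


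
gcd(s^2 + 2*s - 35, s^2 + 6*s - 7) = s + 7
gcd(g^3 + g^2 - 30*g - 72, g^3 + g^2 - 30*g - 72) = g^3 + g^2 - 30*g - 72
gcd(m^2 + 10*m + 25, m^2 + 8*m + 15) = m + 5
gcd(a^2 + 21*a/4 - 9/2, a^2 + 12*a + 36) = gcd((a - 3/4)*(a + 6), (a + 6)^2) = a + 6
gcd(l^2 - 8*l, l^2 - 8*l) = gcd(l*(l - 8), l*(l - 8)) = l^2 - 8*l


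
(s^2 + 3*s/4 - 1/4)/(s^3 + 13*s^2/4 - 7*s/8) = 2*(s + 1)/(s*(2*s + 7))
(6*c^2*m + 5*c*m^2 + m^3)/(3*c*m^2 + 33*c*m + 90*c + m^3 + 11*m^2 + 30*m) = m*(2*c + m)/(m^2 + 11*m + 30)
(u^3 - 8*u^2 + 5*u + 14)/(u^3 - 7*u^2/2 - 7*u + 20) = 2*(u^2 - 6*u - 7)/(2*u^2 - 3*u - 20)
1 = 1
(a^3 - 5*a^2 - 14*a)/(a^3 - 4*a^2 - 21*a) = (a + 2)/(a + 3)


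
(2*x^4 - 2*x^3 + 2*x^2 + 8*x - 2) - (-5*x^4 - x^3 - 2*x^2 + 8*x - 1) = 7*x^4 - x^3 + 4*x^2 - 1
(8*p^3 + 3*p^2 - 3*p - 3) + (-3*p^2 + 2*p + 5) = 8*p^3 - p + 2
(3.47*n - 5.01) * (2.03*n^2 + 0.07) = 7.0441*n^3 - 10.1703*n^2 + 0.2429*n - 0.3507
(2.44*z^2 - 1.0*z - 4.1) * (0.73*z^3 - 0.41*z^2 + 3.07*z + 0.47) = 1.7812*z^5 - 1.7304*z^4 + 4.9078*z^3 - 0.2422*z^2 - 13.057*z - 1.927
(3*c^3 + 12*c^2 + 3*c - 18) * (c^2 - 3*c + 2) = 3*c^5 + 3*c^4 - 27*c^3 - 3*c^2 + 60*c - 36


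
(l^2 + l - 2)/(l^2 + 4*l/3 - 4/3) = 3*(l - 1)/(3*l - 2)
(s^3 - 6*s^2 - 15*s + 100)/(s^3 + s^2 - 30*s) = (s^2 - s - 20)/(s*(s + 6))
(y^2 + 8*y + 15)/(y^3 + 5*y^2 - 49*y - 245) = (y + 3)/(y^2 - 49)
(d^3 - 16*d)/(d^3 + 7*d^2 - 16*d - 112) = d/(d + 7)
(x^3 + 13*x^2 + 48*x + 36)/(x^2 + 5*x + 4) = (x^2 + 12*x + 36)/(x + 4)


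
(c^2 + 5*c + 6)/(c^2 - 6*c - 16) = (c + 3)/(c - 8)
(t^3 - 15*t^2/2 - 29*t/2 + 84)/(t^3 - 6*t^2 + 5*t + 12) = (t^2 - 9*t/2 - 28)/(t^2 - 3*t - 4)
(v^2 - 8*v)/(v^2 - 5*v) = (v - 8)/(v - 5)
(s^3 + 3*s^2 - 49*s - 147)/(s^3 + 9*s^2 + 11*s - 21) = (s - 7)/(s - 1)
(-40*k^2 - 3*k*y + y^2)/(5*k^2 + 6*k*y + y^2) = (-8*k + y)/(k + y)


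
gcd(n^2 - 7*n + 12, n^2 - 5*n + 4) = n - 4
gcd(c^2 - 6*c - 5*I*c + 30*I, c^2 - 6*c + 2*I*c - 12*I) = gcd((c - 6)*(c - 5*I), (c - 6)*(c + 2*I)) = c - 6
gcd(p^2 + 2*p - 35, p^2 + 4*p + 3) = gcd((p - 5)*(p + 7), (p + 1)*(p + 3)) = 1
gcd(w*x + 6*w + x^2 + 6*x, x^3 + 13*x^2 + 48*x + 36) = x + 6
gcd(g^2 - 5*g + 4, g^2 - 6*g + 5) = g - 1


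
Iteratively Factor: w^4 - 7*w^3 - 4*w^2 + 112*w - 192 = (w - 4)*(w^3 - 3*w^2 - 16*w + 48) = (w - 4)^2*(w^2 + w - 12) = (w - 4)^2*(w - 3)*(w + 4)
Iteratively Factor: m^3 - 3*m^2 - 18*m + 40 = (m + 4)*(m^2 - 7*m + 10) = (m - 2)*(m + 4)*(m - 5)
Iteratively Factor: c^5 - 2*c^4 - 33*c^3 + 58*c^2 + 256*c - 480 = (c - 5)*(c^4 + 3*c^3 - 18*c^2 - 32*c + 96) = (c - 5)*(c - 2)*(c^3 + 5*c^2 - 8*c - 48) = (c - 5)*(c - 2)*(c + 4)*(c^2 + c - 12) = (c - 5)*(c - 2)*(c + 4)^2*(c - 3)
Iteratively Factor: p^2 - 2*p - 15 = (p + 3)*(p - 5)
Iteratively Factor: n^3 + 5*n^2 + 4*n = (n + 4)*(n^2 + n) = n*(n + 4)*(n + 1)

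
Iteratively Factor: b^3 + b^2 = (b)*(b^2 + b) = b^2*(b + 1)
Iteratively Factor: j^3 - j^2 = (j)*(j^2 - j) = j^2*(j - 1)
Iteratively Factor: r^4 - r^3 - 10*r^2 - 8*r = (r + 1)*(r^3 - 2*r^2 - 8*r) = (r + 1)*(r + 2)*(r^2 - 4*r) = r*(r + 1)*(r + 2)*(r - 4)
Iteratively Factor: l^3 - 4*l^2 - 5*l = (l)*(l^2 - 4*l - 5) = l*(l + 1)*(l - 5)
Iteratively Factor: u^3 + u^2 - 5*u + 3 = (u - 1)*(u^2 + 2*u - 3) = (u - 1)^2*(u + 3)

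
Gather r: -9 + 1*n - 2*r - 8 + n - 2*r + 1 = 2*n - 4*r - 16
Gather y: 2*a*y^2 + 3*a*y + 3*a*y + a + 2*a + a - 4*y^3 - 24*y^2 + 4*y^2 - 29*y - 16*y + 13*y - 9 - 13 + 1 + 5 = 4*a - 4*y^3 + y^2*(2*a - 20) + y*(6*a - 32) - 16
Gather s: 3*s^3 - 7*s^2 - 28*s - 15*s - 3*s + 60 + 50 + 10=3*s^3 - 7*s^2 - 46*s + 120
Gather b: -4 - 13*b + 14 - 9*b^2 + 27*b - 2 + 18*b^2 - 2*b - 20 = 9*b^2 + 12*b - 12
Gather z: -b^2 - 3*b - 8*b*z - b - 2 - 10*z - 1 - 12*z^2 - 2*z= -b^2 - 4*b - 12*z^2 + z*(-8*b - 12) - 3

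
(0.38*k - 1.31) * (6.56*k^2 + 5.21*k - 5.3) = 2.4928*k^3 - 6.6138*k^2 - 8.8391*k + 6.943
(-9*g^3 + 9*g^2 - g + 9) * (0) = 0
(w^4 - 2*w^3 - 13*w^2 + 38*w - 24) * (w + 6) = w^5 + 4*w^4 - 25*w^3 - 40*w^2 + 204*w - 144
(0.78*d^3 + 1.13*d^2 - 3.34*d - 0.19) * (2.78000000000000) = 2.1684*d^3 + 3.1414*d^2 - 9.2852*d - 0.5282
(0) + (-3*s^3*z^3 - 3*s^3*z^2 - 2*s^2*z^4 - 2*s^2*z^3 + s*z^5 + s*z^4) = -3*s^3*z^3 - 3*s^3*z^2 - 2*s^2*z^4 - 2*s^2*z^3 + s*z^5 + s*z^4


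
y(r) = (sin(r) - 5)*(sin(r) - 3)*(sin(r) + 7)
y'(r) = (sin(r) - 5)*(sin(r) - 3)*cos(r) + (sin(r) - 5)*(sin(r) + 7)*cos(r) + (sin(r) - 3)*(sin(r) + 7)*cos(r) = (3*sin(r)^2 - 2*sin(r) - 41)*cos(r)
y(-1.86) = 142.50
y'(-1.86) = 10.36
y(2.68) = 86.63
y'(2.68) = 36.97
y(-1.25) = 142.15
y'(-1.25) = -11.48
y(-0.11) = 109.49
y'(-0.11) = -40.50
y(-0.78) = 132.99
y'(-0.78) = -27.09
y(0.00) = 105.00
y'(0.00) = -41.00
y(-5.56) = 77.72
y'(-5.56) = -30.75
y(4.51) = 143.26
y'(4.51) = 7.27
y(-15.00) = 130.96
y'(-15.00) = 29.20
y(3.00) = 99.20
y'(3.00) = 40.81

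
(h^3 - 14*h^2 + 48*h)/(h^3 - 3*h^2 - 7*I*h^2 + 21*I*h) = (h^2 - 14*h + 48)/(h^2 - 3*h - 7*I*h + 21*I)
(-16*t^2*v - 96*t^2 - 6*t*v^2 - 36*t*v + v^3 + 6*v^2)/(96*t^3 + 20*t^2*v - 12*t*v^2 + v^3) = (-v - 6)/(6*t - v)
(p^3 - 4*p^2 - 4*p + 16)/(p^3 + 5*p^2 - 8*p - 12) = (p^2 - 2*p - 8)/(p^2 + 7*p + 6)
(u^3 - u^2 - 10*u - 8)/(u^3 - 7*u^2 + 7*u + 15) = (u^2 - 2*u - 8)/(u^2 - 8*u + 15)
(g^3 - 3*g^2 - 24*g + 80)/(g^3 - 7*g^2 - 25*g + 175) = (g^2 - 8*g + 16)/(g^2 - 12*g + 35)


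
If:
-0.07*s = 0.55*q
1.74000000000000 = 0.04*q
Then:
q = 43.50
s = -341.79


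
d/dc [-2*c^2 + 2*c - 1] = 2 - 4*c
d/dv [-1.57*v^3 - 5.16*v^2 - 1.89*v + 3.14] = -4.71*v^2 - 10.32*v - 1.89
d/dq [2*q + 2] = 2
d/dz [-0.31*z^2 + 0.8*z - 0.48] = 0.8 - 0.62*z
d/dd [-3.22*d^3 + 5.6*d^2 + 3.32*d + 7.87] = -9.66*d^2 + 11.2*d + 3.32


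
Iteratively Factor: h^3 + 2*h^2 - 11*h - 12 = (h - 3)*(h^2 + 5*h + 4) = (h - 3)*(h + 4)*(h + 1)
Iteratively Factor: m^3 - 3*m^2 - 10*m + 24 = (m - 2)*(m^2 - m - 12) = (m - 4)*(m - 2)*(m + 3)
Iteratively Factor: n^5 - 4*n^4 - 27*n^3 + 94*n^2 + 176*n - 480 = (n + 3)*(n^4 - 7*n^3 - 6*n^2 + 112*n - 160) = (n - 5)*(n + 3)*(n^3 - 2*n^2 - 16*n + 32) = (n - 5)*(n - 2)*(n + 3)*(n^2 - 16) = (n - 5)*(n - 4)*(n - 2)*(n + 3)*(n + 4)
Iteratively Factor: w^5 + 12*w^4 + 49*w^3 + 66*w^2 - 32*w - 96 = (w + 2)*(w^4 + 10*w^3 + 29*w^2 + 8*w - 48) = (w + 2)*(w + 4)*(w^3 + 6*w^2 + 5*w - 12) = (w + 2)*(w + 4)^2*(w^2 + 2*w - 3) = (w - 1)*(w + 2)*(w + 4)^2*(w + 3)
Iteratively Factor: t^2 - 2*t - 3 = (t + 1)*(t - 3)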